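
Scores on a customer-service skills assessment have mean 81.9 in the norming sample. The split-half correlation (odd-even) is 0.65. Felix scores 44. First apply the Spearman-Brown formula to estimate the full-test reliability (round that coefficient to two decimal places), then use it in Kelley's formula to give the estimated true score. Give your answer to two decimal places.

Spearman-Brown: ρ = 2r/(1 + r) = 2(0.65)/(1 + 0.65) = 1.300/1.65 = 0.7879 → 0.79
T̂ = 0.79(44) + 0.21(81.9) = 34.76 + 17.199 = 51.959 → 51.96

51.96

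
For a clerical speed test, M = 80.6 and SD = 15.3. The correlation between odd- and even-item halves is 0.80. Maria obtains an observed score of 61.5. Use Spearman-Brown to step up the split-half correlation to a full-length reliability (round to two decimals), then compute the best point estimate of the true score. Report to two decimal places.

63.60

Spearman-Brown: ρ = 2r/(1 + r) = 2(0.80)/(1 + 0.80) = 1.600/1.80 = 0.8889 → 0.89
T̂ = ρX + (1 − ρ)μ
  = 0.89 × 61.5 + 0.11 × 80.6
  = 54.735 + 8.866
  = 63.601
  ≈ 63.60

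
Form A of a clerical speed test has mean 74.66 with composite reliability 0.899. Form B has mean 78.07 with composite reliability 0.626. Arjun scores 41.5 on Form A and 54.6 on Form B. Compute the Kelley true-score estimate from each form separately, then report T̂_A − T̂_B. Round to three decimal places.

T̂_A = 0.899(41.5) + 0.101(74.66) = 44.84916
T̂_B = 0.626(54.6) + 0.374(78.07) = 63.37778
T̂_A − T̂_B = -18.52862

-18.529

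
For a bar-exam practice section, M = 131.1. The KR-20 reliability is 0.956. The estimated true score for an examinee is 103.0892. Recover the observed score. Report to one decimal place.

T̂ = ρX + (1 − ρ)μ  ⇒  X = (T̂ − (1 − ρ)μ) / ρ
X = (103.0892 − 0.044 × 131.1) / 0.956 = (103.0892 − 5.7684) / 0.956 = 97.3208 / 0.956 = 101.800

101.8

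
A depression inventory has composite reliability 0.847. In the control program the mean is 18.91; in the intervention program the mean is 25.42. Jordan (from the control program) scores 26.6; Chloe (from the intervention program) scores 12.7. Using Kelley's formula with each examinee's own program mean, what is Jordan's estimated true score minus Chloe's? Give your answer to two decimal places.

T̂_Jordan = 0.847(26.6) + 0.153(18.91) = 25.4234
T̂_Chloe = 0.847(12.7) + 0.153(25.42) = 14.6462
Difference = 25.4234 − 14.6462 = 10.7773

10.78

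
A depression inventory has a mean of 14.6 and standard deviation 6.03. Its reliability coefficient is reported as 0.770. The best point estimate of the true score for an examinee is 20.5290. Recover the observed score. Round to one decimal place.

T̂ = ρX + (1 − ρ)μ  ⇒  X = (T̂ − (1 − ρ)μ) / ρ
X = (20.5290 − 0.230 × 14.6) / 0.770 = (20.5290 − 3.3580) / 0.770 = 17.1710 / 0.770 = 22.300

22.3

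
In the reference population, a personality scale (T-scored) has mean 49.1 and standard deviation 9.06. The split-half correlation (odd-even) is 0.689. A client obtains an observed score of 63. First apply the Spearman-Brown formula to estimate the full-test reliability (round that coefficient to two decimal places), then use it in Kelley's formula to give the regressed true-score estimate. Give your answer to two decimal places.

60.50

Spearman-Brown: ρ = 2r/(1 + r) = 2(0.689)/(1 + 0.689) = 1.3780/1.689 = 0.8159 → 0.82
T̂ = 0.82(63) + 0.18(49.1) = 51.66 + 8.838 = 60.498 → 60.50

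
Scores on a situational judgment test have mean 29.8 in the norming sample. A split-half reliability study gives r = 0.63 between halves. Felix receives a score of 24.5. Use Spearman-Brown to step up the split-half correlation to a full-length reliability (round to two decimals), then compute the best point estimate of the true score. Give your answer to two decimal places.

25.72

Spearman-Brown: ρ = 2r/(1 + r) = 2(0.63)/(1 + 0.63) = 1.260/1.63 = 0.7730 → 0.77
T̂ = ρX + (1 − ρ)μ
  = 0.77 × 24.5 + 0.23 × 29.8
  = 18.865 + 6.854
  = 25.719
  ≈ 25.72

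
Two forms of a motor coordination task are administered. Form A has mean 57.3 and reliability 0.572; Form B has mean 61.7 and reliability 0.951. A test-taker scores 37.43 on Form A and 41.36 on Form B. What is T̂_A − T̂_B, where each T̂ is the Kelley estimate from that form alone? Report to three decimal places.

T̂_A = 0.572(37.43) + 0.428(57.3) = 45.93436
T̂_B = 0.951(41.36) + 0.049(61.7) = 42.35666
T̂_A − T̂_B = 3.57770

3.578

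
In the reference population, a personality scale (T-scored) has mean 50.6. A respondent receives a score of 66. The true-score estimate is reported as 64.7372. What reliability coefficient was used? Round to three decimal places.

T̂ = ρX + (1 − ρ)μ  ⇒  T̂ − μ = ρ(X − μ)
ρ = (T̂ − μ)/(X − μ) = (64.7372 − 50.6) / (66 − 50.6) = 14.1372 / 15.4 = 0.91800

0.918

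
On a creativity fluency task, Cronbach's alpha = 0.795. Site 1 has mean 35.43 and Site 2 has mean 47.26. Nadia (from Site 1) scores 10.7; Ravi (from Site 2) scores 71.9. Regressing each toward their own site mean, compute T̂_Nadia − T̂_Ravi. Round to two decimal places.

T̂_Nadia = 0.795(10.7) + 0.205(35.43) = 15.7696
T̂_Ravi = 0.795(71.9) + 0.205(47.26) = 66.8488
Difference = 15.7696 − 66.8488 = -51.0792

-51.08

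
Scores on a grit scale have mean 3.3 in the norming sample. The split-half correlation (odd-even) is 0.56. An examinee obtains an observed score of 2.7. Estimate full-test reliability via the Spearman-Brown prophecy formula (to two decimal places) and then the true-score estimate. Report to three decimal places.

Spearman-Brown: ρ = 2r/(1 + r) = 2(0.56)/(1 + 0.56) = 1.120/1.56 = 0.7179 → 0.72
T̂ = 0.72(2.7) + 0.28(3.3) = 1.944 + 0.924 = 2.8680 → 2.868

2.868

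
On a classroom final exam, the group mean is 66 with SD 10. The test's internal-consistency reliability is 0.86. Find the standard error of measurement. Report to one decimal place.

SEM = SD · √(1 − ρ) = 10 × √0.14 = 10 × 0.3742 = 3.742

3.7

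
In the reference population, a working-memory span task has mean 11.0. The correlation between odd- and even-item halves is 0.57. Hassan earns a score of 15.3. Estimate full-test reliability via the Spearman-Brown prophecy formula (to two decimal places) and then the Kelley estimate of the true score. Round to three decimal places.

Spearman-Brown: ρ = 2r/(1 + r) = 2(0.57)/(1 + 0.57) = 1.140/1.57 = 0.7261 → 0.73
Regress the observed score toward the mean by the unreliability: T̂ = 0.73·15.3 + 0.27·11.0 = 11.169 + 2.970 = 14.1390.

14.139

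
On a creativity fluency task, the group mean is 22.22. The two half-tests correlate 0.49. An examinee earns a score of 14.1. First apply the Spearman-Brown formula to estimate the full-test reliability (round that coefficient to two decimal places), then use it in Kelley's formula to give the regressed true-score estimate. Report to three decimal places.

Spearman-Brown: ρ = 2r/(1 + r) = 2(0.49)/(1 + 0.49) = 0.980/1.49 = 0.6577 → 0.66
Kelley's formula gives T̂ = 0.66·14.1 + 0.34·22.22 = 9.306 + 7.5548 = 16.8608.

16.861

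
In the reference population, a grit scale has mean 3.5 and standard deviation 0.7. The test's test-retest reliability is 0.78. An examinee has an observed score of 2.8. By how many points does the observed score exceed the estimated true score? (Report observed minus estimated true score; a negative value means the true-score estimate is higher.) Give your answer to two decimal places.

Kelley's formula gives T̂ = 0.78·2.8 + 0.22·3.5 = 2.184 + 0.770 = 2.9540.
X − T̂ = 2.8 − 2.954 = -0.154 → -0.15

-0.15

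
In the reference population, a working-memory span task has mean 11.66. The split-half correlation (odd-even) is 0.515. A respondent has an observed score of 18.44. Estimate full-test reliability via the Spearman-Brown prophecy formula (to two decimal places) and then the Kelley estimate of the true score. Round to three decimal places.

16.270

Spearman-Brown: ρ = 2r/(1 + r) = 2(0.515)/(1 + 0.515) = 1.0300/1.515 = 0.6799 → 0.68
Kelley's formula gives T̂ = 0.68·18.44 + 0.32·11.66 = 12.5392 + 3.7312 = 16.2704.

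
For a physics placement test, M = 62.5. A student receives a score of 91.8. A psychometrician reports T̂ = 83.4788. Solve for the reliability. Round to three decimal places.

0.716

T̂ = ρX + (1 − ρ)μ  ⇒  T̂ − μ = ρ(X − μ)
ρ = (T̂ − μ)/(X − μ) = (83.4788 − 62.5) / (91.8 − 62.5) = 20.9788 / 29.3 = 0.71600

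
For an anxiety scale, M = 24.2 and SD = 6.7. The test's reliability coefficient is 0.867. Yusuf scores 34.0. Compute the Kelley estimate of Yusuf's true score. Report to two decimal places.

T̂ = ρX + (1 − ρ)μ
  = 0.867 × 34.0 + 0.133 × 24.2
  = 29.4780 + 3.2186
  = 32.697
  ≈ 32.70

32.70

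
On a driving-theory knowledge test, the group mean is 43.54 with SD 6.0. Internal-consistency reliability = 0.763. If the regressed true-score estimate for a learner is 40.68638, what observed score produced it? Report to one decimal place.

T̂ = ρX + (1 − ρ)μ  ⇒  X = (T̂ − (1 − ρ)μ) / ρ
X = (40.68638 − 0.237 × 43.54) / 0.763 = (40.68638 − 10.31898) / 0.763 = 30.36740 / 0.763 = 39.800

39.8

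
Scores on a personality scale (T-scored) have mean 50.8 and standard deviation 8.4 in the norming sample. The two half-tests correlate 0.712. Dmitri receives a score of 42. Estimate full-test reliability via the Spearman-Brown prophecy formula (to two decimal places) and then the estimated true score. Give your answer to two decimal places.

Spearman-Brown: ρ = 2r/(1 + r) = 2(0.712)/(1 + 0.712) = 1.4240/1.712 = 0.8318 → 0.83
T̂ = ρX + (1 − ρ)μ
  = 0.83 × 42 + 0.17 × 50.8
  = 34.86 + 8.636
  = 43.496
  ≈ 43.50

43.50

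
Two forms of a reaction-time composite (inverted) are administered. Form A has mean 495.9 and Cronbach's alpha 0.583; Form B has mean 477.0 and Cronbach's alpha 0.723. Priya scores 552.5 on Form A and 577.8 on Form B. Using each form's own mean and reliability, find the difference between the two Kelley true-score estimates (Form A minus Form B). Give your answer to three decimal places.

T̂_A = 0.583(552.5) + 0.417(495.9) = 528.89780
T̂_B = 0.723(577.8) + 0.277(477.0) = 549.87840
T̂_A − T̂_B = -20.98060

-20.981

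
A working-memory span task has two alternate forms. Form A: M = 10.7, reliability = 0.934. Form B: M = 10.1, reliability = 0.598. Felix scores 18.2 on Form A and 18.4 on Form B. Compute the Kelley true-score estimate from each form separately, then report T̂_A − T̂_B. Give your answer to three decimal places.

2.642

T̂_A = 0.934(18.2) + 0.066(10.7) = 17.70500
T̂_B = 0.598(18.4) + 0.402(10.1) = 15.06340
T̂_A − T̂_B = 2.64160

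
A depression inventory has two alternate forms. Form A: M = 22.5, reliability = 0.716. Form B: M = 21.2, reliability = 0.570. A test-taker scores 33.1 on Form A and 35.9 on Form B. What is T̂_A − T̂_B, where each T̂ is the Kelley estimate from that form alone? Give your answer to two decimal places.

0.51

T̂_A = 0.716(33.1) + 0.284(22.5) = 30.0896
T̂_B = 0.570(35.9) + 0.430(21.2) = 29.5790
T̂_A − T̂_B = 0.5106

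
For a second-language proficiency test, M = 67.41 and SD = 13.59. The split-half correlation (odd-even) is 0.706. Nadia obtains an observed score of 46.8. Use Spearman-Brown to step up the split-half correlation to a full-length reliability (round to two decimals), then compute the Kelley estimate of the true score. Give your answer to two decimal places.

50.30

Spearman-Brown: ρ = 2r/(1 + r) = 2(0.706)/(1 + 0.706) = 1.4120/1.706 = 0.8277 → 0.83
Kelley's formula gives T̂ = 0.83·46.8 + 0.17·67.41 = 38.844 + 11.4597 = 50.304.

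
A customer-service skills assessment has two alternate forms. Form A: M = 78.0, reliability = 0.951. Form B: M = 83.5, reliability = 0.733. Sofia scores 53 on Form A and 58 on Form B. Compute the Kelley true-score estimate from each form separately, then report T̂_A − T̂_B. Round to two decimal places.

T̂_A = 0.951(53) + 0.049(78.0) = 54.2250
T̂_B = 0.733(58) + 0.267(83.5) = 64.8085
T̂_A − T̂_B = -10.5835

-10.58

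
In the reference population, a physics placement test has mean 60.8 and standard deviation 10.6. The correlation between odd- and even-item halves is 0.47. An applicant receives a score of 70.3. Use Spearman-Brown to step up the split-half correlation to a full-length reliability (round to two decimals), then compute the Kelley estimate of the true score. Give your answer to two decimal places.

Spearman-Brown: ρ = 2r/(1 + r) = 2(0.47)/(1 + 0.47) = 0.940/1.47 = 0.6395 → 0.64
T̂ = 0.64(70.3) + 0.36(60.8) = 44.992 + 21.888 = 66.880 → 66.88

66.88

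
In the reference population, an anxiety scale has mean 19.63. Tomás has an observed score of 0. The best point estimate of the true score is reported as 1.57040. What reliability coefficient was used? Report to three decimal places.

T̂ = ρX + (1 − ρ)μ  ⇒  T̂ − μ = ρ(X − μ)
ρ = (T̂ − μ)/(X − μ) = (1.57040 − 19.63) / (0 − 19.63) = -18.05960 / -19.63 = 0.92000

0.920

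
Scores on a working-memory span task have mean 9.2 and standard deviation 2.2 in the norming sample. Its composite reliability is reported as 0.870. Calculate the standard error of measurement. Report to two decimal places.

SEM = SD · √(1 − ρ) = 2.2 × √0.130 = 2.2 × 0.3606 = 0.793

0.79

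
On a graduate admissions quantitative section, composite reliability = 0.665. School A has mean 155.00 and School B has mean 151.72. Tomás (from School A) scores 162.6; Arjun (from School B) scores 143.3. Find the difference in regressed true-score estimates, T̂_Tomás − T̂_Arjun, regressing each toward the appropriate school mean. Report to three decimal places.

13.933

T̂_Tomás = 0.665(162.6) + 0.335(155.00) = 160.05400
T̂_Arjun = 0.665(143.3) + 0.335(151.72) = 146.12070
Difference = 160.05400 − 146.12070 = 13.93330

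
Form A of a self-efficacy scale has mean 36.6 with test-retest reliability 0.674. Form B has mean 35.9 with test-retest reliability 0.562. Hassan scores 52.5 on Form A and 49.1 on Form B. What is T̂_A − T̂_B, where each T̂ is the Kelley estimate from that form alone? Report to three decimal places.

3.998

T̂_A = 0.674(52.5) + 0.326(36.6) = 47.31660
T̂_B = 0.562(49.1) + 0.438(35.9) = 43.31840
T̂_A − T̂_B = 3.99820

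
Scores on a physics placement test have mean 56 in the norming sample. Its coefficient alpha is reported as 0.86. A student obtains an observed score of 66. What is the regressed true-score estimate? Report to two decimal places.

T̂ = 0.86(66) + 0.14(56) = 56.76 + 7.84 = 64.600 → 64.60

64.60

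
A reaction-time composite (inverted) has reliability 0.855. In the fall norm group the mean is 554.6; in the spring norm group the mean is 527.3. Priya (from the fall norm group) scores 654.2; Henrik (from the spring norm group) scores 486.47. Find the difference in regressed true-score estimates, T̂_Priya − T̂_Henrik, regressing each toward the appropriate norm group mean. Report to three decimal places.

T̂_Priya = 0.855(654.2) + 0.145(554.6) = 639.75800
T̂_Henrik = 0.855(486.47) + 0.145(527.3) = 492.39035
Difference = 639.75800 − 492.39035 = 147.36765

147.368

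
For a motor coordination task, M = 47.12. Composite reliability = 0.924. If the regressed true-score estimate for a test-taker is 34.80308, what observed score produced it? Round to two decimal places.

T̂ = ρX + (1 − ρ)μ  ⇒  X = (T̂ − (1 − ρ)μ) / ρ
X = (34.80308 − 0.076 × 47.12) / 0.924 = (34.80308 − 3.58112) / 0.924 = 31.22196 / 0.924 = 33.7900

33.79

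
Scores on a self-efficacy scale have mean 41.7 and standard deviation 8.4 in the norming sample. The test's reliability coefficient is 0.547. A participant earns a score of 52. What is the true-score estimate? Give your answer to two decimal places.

T̂ = 0.547(52) + 0.453(41.7) = 28.444 + 18.8901 = 47.334 → 47.33

47.33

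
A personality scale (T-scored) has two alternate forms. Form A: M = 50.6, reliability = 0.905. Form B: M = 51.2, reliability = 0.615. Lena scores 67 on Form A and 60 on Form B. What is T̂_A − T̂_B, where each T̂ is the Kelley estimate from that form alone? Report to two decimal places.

T̂_A = 0.905(67) + 0.095(50.6) = 65.4420
T̂_B = 0.615(60) + 0.385(51.2) = 56.6120
T̂_A − T̂_B = 8.8300

8.83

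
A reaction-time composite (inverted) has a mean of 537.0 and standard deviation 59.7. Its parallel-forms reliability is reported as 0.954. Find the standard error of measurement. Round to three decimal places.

12.804

SEM = SD · √(1 − ρ) = 59.7 × √0.046 = 59.7 × 0.2145 = 12.8042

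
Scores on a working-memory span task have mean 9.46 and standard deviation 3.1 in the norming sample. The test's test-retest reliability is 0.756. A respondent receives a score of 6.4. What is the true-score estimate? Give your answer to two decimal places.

T̂ = 0.756(6.4) + 0.244(9.46) = 4.8384 + 2.30824 = 7.147 → 7.15

7.15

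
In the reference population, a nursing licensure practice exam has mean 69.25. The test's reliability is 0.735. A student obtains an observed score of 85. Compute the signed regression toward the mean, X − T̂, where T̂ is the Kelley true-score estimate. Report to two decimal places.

4.17

T̂ = ρX + (1 − ρ)μ
  = 0.735 × 85 + 0.265 × 69.25
  = 62.475 + 18.35125
  = 80.8263
  ≈ 80.826
X − T̂ = 85 − 80.826 = 4.174 → 4.17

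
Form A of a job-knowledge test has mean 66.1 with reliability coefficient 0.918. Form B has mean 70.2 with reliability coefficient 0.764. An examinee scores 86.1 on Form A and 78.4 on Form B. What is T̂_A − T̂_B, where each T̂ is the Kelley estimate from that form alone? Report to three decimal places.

T̂_A = 0.918(86.1) + 0.082(66.1) = 84.46000
T̂_B = 0.764(78.4) + 0.236(70.2) = 76.46480
T̂_A − T̂_B = 7.99520

7.995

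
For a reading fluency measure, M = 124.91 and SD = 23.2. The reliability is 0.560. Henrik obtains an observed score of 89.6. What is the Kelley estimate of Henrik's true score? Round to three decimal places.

Kelley's formula gives T̂ = 0.560·89.6 + 0.440·124.91 = 50.1760 + 54.96040 = 105.1364.

105.136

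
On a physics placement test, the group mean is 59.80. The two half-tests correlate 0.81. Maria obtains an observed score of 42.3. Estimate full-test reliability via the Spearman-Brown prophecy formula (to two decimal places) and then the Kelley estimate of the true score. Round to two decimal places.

Spearman-Brown: ρ = 2r/(1 + r) = 2(0.81)/(1 + 0.81) = 1.620/1.81 = 0.8950 → 0.90
Kelley's formula gives T̂ = 0.90·42.3 + 0.10·59.80 = 38.070 + 5.9800 = 44.050.

44.05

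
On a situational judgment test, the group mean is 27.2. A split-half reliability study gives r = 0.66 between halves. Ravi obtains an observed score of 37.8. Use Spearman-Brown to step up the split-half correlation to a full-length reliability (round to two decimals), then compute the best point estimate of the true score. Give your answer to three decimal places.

Spearman-Brown: ρ = 2r/(1 + r) = 2(0.66)/(1 + 0.66) = 1.320/1.66 = 0.7952 → 0.80
Regress the observed score toward the mean by the unreliability: T̂ = 0.80·37.8 + 0.20·27.2 = 30.240 + 5.440 = 35.6800.

35.680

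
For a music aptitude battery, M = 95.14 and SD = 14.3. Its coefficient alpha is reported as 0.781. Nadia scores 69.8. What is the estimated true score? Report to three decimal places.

Regress the observed score toward the mean by the unreliability: T̂ = 0.781·69.8 + 0.219·95.14 = 54.5138 + 20.83566 = 75.3495.

75.349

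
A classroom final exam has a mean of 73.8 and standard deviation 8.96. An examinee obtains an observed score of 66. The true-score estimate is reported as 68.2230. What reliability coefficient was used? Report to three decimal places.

0.715

T̂ = ρX + (1 − ρ)μ  ⇒  T̂ − μ = ρ(X − μ)
ρ = (T̂ − μ)/(X − μ) = (68.2230 − 73.8) / (66 − 73.8) = -5.5770 / -7.8 = 0.71500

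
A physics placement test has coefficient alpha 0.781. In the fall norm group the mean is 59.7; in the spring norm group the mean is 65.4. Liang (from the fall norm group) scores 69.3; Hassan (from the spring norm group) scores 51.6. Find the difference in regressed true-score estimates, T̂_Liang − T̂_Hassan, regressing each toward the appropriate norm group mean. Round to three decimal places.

12.575

T̂_Liang = 0.781(69.3) + 0.219(59.7) = 67.19760
T̂_Hassan = 0.781(51.6) + 0.219(65.4) = 54.62220
Difference = 67.19760 − 54.62220 = 12.57540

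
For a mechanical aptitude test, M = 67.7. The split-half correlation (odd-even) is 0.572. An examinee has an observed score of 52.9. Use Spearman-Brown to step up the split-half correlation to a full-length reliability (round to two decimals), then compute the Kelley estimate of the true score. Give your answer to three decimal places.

Spearman-Brown: ρ = 2r/(1 + r) = 2(0.572)/(1 + 0.572) = 1.1440/1.572 = 0.7277 → 0.73
Regress the observed score toward the mean by the unreliability: T̂ = 0.73·52.9 + 0.27·67.7 = 38.617 + 18.279 = 56.8960.

56.896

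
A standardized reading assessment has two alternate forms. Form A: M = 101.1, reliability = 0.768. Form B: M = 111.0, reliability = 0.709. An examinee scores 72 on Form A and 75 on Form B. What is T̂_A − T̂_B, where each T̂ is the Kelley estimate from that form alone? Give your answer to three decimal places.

-6.725

T̂_A = 0.768(72) + 0.232(101.1) = 78.75120
T̂_B = 0.709(75) + 0.291(111.0) = 85.47600
T̂_A − T̂_B = -6.72480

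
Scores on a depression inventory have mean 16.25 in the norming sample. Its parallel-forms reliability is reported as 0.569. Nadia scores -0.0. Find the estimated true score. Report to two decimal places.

7.00

T̂ = 0.569(-0.0) + 0.431(16.25) = -0.0000 + 7.00375 = 7.004 → 7.00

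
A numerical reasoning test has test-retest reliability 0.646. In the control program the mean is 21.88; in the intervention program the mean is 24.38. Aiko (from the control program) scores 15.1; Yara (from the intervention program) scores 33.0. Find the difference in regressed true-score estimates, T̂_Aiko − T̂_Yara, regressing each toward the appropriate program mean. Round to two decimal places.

-12.45

T̂_Aiko = 0.646(15.1) + 0.354(21.88) = 17.5001
T̂_Yara = 0.646(33.0) + 0.354(24.38) = 29.9485
Difference = 17.5001 − 29.9485 = -12.4484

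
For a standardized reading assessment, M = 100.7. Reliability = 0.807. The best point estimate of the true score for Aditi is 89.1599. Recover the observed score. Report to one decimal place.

86.4

T̂ = ρX + (1 − ρ)μ  ⇒  X = (T̂ − (1 − ρ)μ) / ρ
X = (89.1599 − 0.193 × 100.7) / 0.807 = (89.1599 − 19.4351) / 0.807 = 69.7248 / 0.807 = 86.400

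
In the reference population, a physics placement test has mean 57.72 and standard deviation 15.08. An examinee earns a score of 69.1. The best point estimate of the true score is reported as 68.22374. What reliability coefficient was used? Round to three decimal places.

0.923

T̂ = ρX + (1 − ρ)μ  ⇒  T̂ − μ = ρ(X − μ)
ρ = (T̂ − μ)/(X − μ) = (68.22374 − 57.72) / (69.1 − 57.72) = 10.50374 / 11.38 = 0.92300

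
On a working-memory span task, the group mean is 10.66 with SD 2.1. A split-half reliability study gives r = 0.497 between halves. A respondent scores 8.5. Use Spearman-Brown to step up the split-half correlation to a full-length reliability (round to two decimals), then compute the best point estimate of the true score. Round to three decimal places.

Spearman-Brown: ρ = 2r/(1 + r) = 2(0.497)/(1 + 0.497) = 0.9940/1.497 = 0.6640 → 0.66
T̂ = ρX + (1 − ρ)μ
  = 0.66 × 8.5 + 0.34 × 10.66
  = 5.610 + 3.6244
  = 9.2344
  ≈ 9.234

9.234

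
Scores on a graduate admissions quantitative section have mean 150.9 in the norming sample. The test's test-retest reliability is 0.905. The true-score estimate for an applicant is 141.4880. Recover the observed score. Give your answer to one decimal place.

140.5

T̂ = ρX + (1 − ρ)μ  ⇒  X = (T̂ − (1 − ρ)μ) / ρ
X = (141.4880 − 0.095 × 150.9) / 0.905 = (141.4880 − 14.3355) / 0.905 = 127.1525 / 0.905 = 140.500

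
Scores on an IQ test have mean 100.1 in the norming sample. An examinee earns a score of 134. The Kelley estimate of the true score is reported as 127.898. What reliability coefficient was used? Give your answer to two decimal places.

0.82

T̂ = ρX + (1 − ρ)μ  ⇒  T̂ − μ = ρ(X − μ)
ρ = (T̂ − μ)/(X − μ) = (127.898 − 100.1) / (134 − 100.1) = 27.798 / 33.9 = 0.8200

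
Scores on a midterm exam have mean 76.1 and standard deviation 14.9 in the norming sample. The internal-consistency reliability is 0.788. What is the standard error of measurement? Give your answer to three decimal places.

6.860

SEM = SD · √(1 − ρ) = 14.9 × √0.212 = 14.9 × 0.4604 = 6.8605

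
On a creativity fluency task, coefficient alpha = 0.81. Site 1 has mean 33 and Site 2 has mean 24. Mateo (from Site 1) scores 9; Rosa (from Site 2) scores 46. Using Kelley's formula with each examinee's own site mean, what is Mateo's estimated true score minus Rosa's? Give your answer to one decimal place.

-28.3

T̂_Mateo = 0.81(9) + 0.19(33) = 13.560
T̂_Rosa = 0.81(46) + 0.19(24) = 41.820
Difference = 13.560 − 41.820 = -28.260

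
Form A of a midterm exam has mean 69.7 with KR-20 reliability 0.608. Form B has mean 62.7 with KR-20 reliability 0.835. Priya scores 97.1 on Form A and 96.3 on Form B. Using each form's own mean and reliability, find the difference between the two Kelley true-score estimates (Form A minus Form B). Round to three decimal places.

-4.397

T̂_A = 0.608(97.1) + 0.392(69.7) = 86.35920
T̂_B = 0.835(96.3) + 0.165(62.7) = 90.75600
T̂_A − T̂_B = -4.39680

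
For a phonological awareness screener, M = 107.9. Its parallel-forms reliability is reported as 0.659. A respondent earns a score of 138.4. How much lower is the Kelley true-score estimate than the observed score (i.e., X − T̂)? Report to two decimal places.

Weight the observed score by reliability and the mean by (1 − reliability): T̂ = 0.659·138.4 + 0.341·107.9 = 91.2056 + 36.7939 = 127.9995.
X − T̂ = 138.4 − 128.000 = 10.400 → 10.40

10.40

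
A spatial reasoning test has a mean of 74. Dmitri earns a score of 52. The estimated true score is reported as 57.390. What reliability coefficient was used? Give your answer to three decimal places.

0.755

T̂ = ρX + (1 − ρ)μ  ⇒  T̂ − μ = ρ(X − μ)
ρ = (T̂ − μ)/(X − μ) = (57.390 − 74) / (52 − 74) = -16.610 / -22.0 = 0.75500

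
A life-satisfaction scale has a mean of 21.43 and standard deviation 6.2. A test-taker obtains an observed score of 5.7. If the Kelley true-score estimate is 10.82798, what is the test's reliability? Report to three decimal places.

0.674

T̂ = ρX + (1 − ρ)μ  ⇒  T̂ − μ = ρ(X − μ)
ρ = (T̂ − μ)/(X − μ) = (10.82798 − 21.43) / (5.7 − 21.43) = -10.60202 / -15.73 = 0.67400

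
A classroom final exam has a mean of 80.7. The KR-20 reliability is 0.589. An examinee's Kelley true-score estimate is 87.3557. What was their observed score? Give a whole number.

92

T̂ = ρX + (1 − ρ)μ  ⇒  X = (T̂ − (1 − ρ)μ) / ρ
X = (87.3557 − 0.411 × 80.7) / 0.589 = (87.3557 − 33.1677) / 0.589 = 54.1880 / 0.589 = 92.00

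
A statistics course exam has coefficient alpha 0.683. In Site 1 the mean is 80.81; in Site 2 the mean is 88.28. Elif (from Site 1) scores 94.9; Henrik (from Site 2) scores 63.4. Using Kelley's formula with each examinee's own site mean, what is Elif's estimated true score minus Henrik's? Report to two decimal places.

19.15

T̂_Elif = 0.683(94.9) + 0.317(80.81) = 90.4335
T̂_Henrik = 0.683(63.4) + 0.317(88.28) = 71.2870
Difference = 90.4335 − 71.2870 = 19.1465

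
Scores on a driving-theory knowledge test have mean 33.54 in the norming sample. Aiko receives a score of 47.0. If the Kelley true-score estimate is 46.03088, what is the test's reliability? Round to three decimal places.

T̂ = ρX + (1 − ρ)μ  ⇒  T̂ − μ = ρ(X − μ)
ρ = (T̂ − μ)/(X − μ) = (46.03088 − 33.54) / (47.0 − 33.54) = 12.49088 / 13.46 = 0.92800

0.928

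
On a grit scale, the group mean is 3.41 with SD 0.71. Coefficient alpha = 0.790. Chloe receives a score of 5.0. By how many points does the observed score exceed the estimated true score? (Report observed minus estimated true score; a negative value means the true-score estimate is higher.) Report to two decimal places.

0.33

Kelley's formula gives T̂ = 0.790·5.0 + 0.210·3.41 = 3.9500 + 0.71610 = 4.6661.
X − T̂ = 5.0 − 4.666 = 0.334 → 0.33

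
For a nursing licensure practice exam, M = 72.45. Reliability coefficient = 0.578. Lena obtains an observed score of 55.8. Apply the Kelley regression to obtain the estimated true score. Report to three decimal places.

T̂ = 0.578(55.8) + 0.422(72.45) = 32.2524 + 30.57390 = 62.8263 → 62.826

62.826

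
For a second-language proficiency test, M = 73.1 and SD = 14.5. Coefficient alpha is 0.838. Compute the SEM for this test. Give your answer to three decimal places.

SEM = SD · √(1 − ρ) = 14.5 × √0.162 = 14.5 × 0.4025 = 5.8361

5.836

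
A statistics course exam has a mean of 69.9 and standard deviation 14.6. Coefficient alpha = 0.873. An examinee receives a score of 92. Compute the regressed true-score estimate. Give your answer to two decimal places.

89.19

Weight the observed score by reliability and the mean by (1 − reliability): T̂ = 0.873·92 + 0.127·69.9 = 80.316 + 8.8773 = 89.193.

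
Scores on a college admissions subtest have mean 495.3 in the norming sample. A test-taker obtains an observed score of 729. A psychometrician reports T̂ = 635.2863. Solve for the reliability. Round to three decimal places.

T̂ = ρX + (1 − ρ)μ  ⇒  T̂ − μ = ρ(X − μ)
ρ = (T̂ − μ)/(X − μ) = (635.2863 − 495.3) / (729 − 495.3) = 139.9863 / 233.7 = 0.59900

0.599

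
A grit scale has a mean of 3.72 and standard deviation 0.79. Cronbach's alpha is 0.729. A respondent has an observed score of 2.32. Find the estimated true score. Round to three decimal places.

2.699

T̂ = 0.729(2.32) + 0.271(3.72) = 1.69128 + 1.00812 = 2.6994 → 2.699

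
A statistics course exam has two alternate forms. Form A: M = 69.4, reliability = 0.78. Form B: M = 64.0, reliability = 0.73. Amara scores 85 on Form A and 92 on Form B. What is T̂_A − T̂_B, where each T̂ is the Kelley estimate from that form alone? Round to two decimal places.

-2.87

T̂_A = 0.78(85) + 0.22(69.4) = 81.5680
T̂_B = 0.73(92) + 0.27(64.0) = 84.4400
T̂_A − T̂_B = -2.8720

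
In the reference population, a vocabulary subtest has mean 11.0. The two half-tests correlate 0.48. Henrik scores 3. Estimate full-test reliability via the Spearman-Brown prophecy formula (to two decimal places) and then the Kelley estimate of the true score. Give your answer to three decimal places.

Spearman-Brown: ρ = 2r/(1 + r) = 2(0.48)/(1 + 0.48) = 0.960/1.48 = 0.6486 → 0.65
T̂ = ρX + (1 − ρ)μ
  = 0.65 × 3 + 0.35 × 11.0
  = 1.95 + 3.850
  = 5.8000
  ≈ 5.800

5.800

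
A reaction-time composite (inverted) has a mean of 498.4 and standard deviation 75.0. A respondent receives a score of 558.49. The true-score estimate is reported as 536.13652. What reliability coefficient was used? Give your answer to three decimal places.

T̂ = ρX + (1 − ρ)μ  ⇒  T̂ − μ = ρ(X − μ)
ρ = (T̂ − μ)/(X − μ) = (536.13652 − 498.4) / (558.49 − 498.4) = 37.73652 / 60.09 = 0.62800

0.628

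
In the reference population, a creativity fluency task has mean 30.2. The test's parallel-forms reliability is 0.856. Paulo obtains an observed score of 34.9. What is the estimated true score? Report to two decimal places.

T̂ = ρX + (1 − ρ)μ
  = 0.856 × 34.9 + 0.144 × 30.2
  = 29.8744 + 4.3488
  = 34.223
  ≈ 34.22

34.22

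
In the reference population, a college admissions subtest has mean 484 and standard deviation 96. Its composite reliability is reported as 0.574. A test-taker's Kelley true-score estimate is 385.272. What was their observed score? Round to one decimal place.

T̂ = ρX + (1 − ρ)μ  ⇒  X = (T̂ − (1 − ρ)μ) / ρ
X = (385.272 − 0.426 × 484) / 0.574 = (385.272 − 206.184) / 0.574 = 179.088 / 0.574 = 312.000

312.0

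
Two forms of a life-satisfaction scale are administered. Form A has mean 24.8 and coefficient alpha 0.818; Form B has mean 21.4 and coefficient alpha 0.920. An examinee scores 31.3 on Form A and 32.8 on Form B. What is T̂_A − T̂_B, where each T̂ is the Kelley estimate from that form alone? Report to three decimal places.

T̂_A = 0.818(31.3) + 0.182(24.8) = 30.11700
T̂_B = 0.920(32.8) + 0.080(21.4) = 31.88800
T̂_A − T̂_B = -1.77100

-1.771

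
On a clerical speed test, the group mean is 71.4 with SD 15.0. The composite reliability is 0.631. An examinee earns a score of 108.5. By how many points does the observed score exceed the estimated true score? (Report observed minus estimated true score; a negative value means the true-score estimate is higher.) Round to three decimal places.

T̂ = 0.631(108.5) + 0.369(71.4) = 68.4635 + 26.3466 = 94.81010 → 94.8101
X − T̂ = 108.5 − 94.8101 = 13.6899 → 13.690

13.690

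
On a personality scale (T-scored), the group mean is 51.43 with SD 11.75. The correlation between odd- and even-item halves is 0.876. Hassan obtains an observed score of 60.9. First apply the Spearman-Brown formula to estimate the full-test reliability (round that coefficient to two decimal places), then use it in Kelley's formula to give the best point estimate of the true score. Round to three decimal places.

Spearman-Brown: ρ = 2r/(1 + r) = 2(0.876)/(1 + 0.876) = 1.7520/1.876 = 0.9339 → 0.93
Weight the observed score by reliability and the mean by (1 − reliability): T̂ = 0.93·60.9 + 0.07·51.43 = 56.637 + 3.6001 = 60.2371.

60.237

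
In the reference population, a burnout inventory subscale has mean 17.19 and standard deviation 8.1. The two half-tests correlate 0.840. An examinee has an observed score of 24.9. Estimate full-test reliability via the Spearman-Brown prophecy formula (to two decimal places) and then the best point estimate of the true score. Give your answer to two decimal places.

24.21

Spearman-Brown: ρ = 2r/(1 + r) = 2(0.840)/(1 + 0.840) = 1.6800/1.840 = 0.9130 → 0.91
T̂ = 0.91(24.9) + 0.09(17.19) = 22.659 + 1.5471 = 24.206 → 24.21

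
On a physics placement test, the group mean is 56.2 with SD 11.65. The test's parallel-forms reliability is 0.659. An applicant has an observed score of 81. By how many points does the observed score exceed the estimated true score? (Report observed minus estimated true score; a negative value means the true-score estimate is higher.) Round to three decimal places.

8.457

T̂ = 0.659(81) + 0.341(56.2) = 53.379 + 19.1642 = 72.54320 → 72.5432
X − T̂ = 81 − 72.5432 = 8.4568 → 8.457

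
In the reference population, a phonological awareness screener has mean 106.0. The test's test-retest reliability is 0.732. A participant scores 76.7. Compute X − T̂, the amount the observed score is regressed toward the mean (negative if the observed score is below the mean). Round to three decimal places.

Weight the observed score by reliability and the mean by (1 − reliability): T̂ = 0.732·76.7 + 0.268·106.0 = 56.1444 + 28.4080 = 84.55240.
X − T̂ = 76.7 − 84.5524 = -7.8524 → -7.852

-7.852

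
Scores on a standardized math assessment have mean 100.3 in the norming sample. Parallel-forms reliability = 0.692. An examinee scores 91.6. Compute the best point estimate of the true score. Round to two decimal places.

94.28

Kelley's formula gives T̂ = 0.692·91.6 + 0.308·100.3 = 63.3872 + 30.8924 = 94.280.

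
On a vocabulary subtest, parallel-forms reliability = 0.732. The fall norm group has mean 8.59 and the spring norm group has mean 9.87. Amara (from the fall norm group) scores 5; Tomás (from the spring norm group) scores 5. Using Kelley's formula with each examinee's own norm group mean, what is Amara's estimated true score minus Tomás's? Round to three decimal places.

-0.343

T̂_Amara = 0.732(5) + 0.268(8.59) = 5.96212
T̂_Tomás = 0.732(5) + 0.268(9.87) = 6.30516
Difference = 5.96212 − 6.30516 = -0.34304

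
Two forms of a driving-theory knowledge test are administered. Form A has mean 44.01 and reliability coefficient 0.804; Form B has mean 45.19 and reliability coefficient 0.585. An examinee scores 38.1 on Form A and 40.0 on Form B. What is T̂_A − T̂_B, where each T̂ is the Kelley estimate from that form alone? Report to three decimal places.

T̂_A = 0.804(38.1) + 0.196(44.01) = 39.25836
T̂_B = 0.585(40.0) + 0.415(45.19) = 42.15385
T̂_A − T̂_B = -2.89549

-2.895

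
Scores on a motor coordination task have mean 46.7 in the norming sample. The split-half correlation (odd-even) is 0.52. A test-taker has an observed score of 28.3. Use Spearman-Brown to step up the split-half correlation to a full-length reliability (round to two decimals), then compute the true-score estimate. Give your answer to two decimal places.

34.19

Spearman-Brown: ρ = 2r/(1 + r) = 2(0.52)/(1 + 0.52) = 1.040/1.52 = 0.6842 → 0.68
Regress the observed score toward the mean by the unreliability: T̂ = 0.68·28.3 + 0.32·46.7 = 19.244 + 14.944 = 34.188.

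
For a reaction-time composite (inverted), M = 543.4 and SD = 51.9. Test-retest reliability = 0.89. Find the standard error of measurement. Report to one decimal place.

SEM = SD · √(1 − ρ) = 51.9 × √0.11 = 51.9 × 0.3317 = 17.213

17.2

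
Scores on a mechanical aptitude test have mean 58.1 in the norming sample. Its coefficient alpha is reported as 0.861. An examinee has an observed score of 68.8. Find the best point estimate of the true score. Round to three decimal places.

T̂ = ρX + (1 − ρ)μ
  = 0.861 × 68.8 + 0.139 × 58.1
  = 59.2368 + 8.0759
  = 67.3127
  ≈ 67.313

67.313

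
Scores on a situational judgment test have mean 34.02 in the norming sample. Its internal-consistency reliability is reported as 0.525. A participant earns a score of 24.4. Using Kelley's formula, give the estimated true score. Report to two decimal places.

28.97

T̂ = 0.525(24.4) + 0.475(34.02) = 12.8100 + 16.15950 = 28.970 → 28.97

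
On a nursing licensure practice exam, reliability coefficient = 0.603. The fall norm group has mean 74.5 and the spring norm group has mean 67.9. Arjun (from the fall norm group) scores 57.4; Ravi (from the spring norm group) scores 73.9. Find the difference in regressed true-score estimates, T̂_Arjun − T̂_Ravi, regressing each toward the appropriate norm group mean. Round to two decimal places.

T̂_Arjun = 0.603(57.4) + 0.397(74.5) = 64.1887
T̂_Ravi = 0.603(73.9) + 0.397(67.9) = 71.5180
Difference = 64.1887 − 71.5180 = -7.3293

-7.33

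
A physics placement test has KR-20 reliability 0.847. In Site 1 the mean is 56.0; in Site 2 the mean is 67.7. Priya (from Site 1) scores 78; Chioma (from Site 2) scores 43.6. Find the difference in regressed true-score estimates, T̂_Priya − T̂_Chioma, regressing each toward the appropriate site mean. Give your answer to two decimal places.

27.35

T̂_Priya = 0.847(78) + 0.153(56.0) = 74.6340
T̂_Chioma = 0.847(43.6) + 0.153(67.7) = 47.2873
Difference = 74.6340 − 47.2873 = 27.3467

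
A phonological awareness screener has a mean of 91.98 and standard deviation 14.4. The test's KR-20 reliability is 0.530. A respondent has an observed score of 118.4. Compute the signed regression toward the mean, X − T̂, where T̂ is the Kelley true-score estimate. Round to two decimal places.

T̂ = 0.530(118.4) + 0.470(91.98) = 62.7520 + 43.23060 = 105.9826 → 105.983
X − T̂ = 118.4 − 105.983 = 12.417 → 12.42

12.42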